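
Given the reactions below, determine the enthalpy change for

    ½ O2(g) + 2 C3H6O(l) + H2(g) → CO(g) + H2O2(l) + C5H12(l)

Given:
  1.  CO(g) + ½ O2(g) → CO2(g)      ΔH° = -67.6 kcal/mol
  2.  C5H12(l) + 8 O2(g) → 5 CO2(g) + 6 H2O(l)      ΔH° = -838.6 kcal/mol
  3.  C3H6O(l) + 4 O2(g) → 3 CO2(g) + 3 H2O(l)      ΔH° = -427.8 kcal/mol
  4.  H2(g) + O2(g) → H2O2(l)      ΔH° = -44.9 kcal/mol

ΔH° = 5.7 kcal/mol

eq. 1 reversed: +67.6 kcal/mol
eq. 2 reversed: +838.6 kcal/mol
eq. 3 × 2: (2)·(-427.8) = -855.6 kcal/mol
eq. 4 as written: -44.9 kcal/mol
By Hess's law, ΔH° = (-1)·(-67.6) + (-1)·(-838.6) + (2)·(-427.8) + (1)·(-44.9) = 5.7 kcal/mol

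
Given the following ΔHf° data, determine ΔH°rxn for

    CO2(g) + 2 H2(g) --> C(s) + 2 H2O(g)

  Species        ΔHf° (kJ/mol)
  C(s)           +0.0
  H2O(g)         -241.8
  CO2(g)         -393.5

ΔH°rxn = -90.1 kJ/mol

ΔH°rxn = Σ nΔHf°(products) − Σ nΔHf°(reactants).
Products: 1·(+0.0) + 2·(-241.8) = -483.6
Reactants: 1·(-393.5) + 2·(+0.0) = -393.5
ΔH°rxn = (-483.6) − (-393.5) = -90.1 kJ/mol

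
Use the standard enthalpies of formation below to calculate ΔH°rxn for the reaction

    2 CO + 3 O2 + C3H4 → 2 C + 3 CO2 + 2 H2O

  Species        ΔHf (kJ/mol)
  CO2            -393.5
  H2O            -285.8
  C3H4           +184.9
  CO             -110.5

ΔH°rxn = Σ nΔHf°(products) − Σ nΔHf°(reactants).
Products: 2·(+0.0) + 3·(-393.5) + 2·(-285.8) = -1752.1
Reactants: 2·(-110.5) + 3·(+0.0) + 1·(+184.9) = -36.1
ΔH°rxn = (-1752.1) − (-36.1) = -1716.0 kJ/mol

ΔH°rxn = -1716.0 kJ/mol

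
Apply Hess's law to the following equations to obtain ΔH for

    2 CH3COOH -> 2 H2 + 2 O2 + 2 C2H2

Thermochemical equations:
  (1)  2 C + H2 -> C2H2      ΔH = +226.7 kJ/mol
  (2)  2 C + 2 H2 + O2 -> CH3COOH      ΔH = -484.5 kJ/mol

(1) × 2 (×2 to match 2 C2H2 in the target): (2)·(+226.7) = +453.4 kJ/mol
(2) reversed and × 2 (CH3COOH must end up as a reactant; ×2 to match 2 CH3COOH in the target): (-2)·(-484.5) = +969.0 kJ/mol
Summing the manipulated equations, ΔH = (+453.4) + (+969.0) = 1422.4 kJ/mol

ΔH = 1422.4 kJ/mol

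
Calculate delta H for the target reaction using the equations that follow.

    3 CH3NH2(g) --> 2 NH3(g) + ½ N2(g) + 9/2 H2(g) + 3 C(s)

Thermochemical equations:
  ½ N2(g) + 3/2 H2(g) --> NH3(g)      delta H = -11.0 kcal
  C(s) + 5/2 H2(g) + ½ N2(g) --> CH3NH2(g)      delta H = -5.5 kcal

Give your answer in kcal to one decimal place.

equation 1 × 2 (scale by 2 for the 2 NH3(g)): (2)·(-11.0) = -22.0 kcal
equation 2 reversed and × 3 (CH3NH2(g) must end up as a reactant; scale by 3 for the 3 CH3NH2(g)): (-3)·(-5.5) = +16.5 kcal
Summing the manipulated equations, delta H = (-22.0) + (+16.5) = -5.5 kcal

delta H = -5.5 kcal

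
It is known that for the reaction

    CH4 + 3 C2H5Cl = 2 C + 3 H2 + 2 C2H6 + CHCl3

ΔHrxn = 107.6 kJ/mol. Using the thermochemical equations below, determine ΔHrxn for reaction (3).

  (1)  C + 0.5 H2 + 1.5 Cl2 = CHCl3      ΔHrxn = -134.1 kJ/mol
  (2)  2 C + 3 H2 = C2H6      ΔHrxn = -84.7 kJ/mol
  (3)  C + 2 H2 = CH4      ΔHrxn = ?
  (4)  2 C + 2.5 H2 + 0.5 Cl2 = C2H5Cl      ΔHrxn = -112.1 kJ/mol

(1) as written (CHCl3 already on the product side): -134.1 kJ/mol
(2) × 2 (scale by 2 for the 2 C2H6): (2)·(-84.7) = -169.4 kJ/mol
(3) reversed (CH4 must end up as a reactant): contributes −x
(4) reversed and × 3 (reverse to put C2H5Cl on the reactant side; ×3 to match 3 C2H5Cl in the target): (-3)·(-112.1) = +336.3 kJ/mol
+107.6 = (-134.1) + (-169.4) + (+336.3) − x
x = (+107.6 − (+32.8)) / (-1) = -74.8 kJ/mol

ΔHrxn = -74.8 kJ/mol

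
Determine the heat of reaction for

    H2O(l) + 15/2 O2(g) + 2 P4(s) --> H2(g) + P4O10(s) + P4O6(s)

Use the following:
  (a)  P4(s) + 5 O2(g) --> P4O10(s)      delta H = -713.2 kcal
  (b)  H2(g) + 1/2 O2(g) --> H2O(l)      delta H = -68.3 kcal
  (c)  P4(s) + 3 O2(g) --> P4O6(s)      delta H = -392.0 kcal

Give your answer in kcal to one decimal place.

delta H = -1036.9 kcal

(a) as written (P4O10(s) already on the product side): -713.2 kcal
(b) reversed (reverse to put H2O(l) on the reactant side): +68.3 kcal
(c) as written (P4O6(s) already on the product side): -392.0 kcal
By Hess's law, delta H = (-713.2) + (+68.3) + (-392.0) = -1036.9 kcal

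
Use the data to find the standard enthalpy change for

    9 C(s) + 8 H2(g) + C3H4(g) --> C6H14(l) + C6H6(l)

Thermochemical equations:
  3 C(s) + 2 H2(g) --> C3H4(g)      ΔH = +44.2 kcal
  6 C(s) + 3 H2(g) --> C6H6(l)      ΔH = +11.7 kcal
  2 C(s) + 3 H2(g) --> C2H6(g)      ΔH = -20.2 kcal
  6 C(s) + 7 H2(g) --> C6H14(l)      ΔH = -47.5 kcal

equation 1 reversed (reverse to put C3H4(g) on the reactant side): -44.2 kcal
equation 2 as written (C6H6(l) already on the product side): +11.7 kcal
equation 3: not needed (C2H6(g) appears nowhere else).
equation 4 as written (C6H14(l) already on the product side): -47.5 kcal
Summing the manipulated equations, ΔH = (-44.2) + (+11.7) + (-47.5) = -80.0 kcal

ΔH = -80.0 kcal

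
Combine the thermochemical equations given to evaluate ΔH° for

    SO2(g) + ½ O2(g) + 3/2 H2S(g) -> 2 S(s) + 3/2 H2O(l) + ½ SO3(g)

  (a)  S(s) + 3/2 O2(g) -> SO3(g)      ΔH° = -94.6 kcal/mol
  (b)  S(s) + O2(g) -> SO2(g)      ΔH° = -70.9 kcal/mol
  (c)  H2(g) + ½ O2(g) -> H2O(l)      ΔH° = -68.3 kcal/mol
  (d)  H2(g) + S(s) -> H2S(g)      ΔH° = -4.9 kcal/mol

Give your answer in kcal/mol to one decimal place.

(a) × 1/2: (1/2)·(-94.6) = -47.3 kcal/mol
(b) reversed: +70.9 kcal/mol
(c) × 3/2: (3/2)·(-68.3) = -102.45 kcal/mol
(d) reversed and × 3/2: (-3/2)·(-4.9) = +7.35 kcal/mol
Summing the manipulated equations, ΔH° = (1/2)·(-94.6) + (-1)·(-70.9) + (3/2)·(-68.3) + (-3/2)·(-4.9) = -71.5 kcal/mol

ΔH° = -71.5 kcal/mol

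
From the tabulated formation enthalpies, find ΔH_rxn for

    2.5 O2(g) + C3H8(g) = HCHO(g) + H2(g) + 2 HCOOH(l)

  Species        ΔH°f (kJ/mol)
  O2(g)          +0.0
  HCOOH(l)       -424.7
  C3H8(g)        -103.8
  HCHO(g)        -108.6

ΔH_rxn = -854.2 kJ/mol

Products: 1·(-108.6) + 1·(+0.0) + 2·(-424.7) = -958.0
Reactants: 5/2·(+0.0) + 1·(-103.8) = -103.8
ΔH_rxn = (-958.0) − (-103.8) = -854.2 kJ/mol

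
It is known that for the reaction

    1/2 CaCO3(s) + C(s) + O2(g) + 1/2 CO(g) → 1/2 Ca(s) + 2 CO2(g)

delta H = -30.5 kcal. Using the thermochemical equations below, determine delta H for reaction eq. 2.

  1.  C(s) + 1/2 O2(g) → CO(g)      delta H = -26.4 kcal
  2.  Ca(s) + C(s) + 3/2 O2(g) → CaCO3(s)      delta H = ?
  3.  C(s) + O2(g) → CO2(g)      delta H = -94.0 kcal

delta H = -288.6 kcal

eq. 1 reversed and × 1/2: (-1/2)·(-26.4) = +13.2 kcal
eq. 2 reversed and × 1/2: contributes −1/2·x
eq. 3 × 2: (2)·(-94.0) = -188.0 kcal
-30.5 = (+13.2) + (-188.0) − 1/2·x
x = (-30.5 − (-174.8)) / (-1/2) = -288.6 kcal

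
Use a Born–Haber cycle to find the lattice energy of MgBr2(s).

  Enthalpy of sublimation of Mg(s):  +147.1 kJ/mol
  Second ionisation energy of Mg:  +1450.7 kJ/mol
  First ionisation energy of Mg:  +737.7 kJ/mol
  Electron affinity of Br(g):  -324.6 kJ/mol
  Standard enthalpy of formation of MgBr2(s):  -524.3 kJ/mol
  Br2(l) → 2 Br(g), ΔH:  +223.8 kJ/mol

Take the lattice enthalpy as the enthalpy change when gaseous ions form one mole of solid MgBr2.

ΔHf° = 1·ΔHsub + 1·(ΣIE) + 1·D(Br2) + 2·EA + U
-524.3 = 1·(+147.1) + 1·(+2188.4) + 1·(+223.8) + 2·(-324.6) + U
U = -524.3 − (+1910.1) = -2434.4 kJ/mol

U = -2434.4 kJ/mol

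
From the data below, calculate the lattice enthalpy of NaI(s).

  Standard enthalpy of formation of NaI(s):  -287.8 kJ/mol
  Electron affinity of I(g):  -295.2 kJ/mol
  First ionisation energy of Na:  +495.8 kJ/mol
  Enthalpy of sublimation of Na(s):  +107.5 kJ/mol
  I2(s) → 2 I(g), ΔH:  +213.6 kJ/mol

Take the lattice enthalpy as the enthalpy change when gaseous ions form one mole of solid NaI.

U = -702.7 kJ/mol

ΔHf° = 1·ΔHsub + 1·(ΣIE) + 1/2·D(I2) + 1·EA + U
-287.8 = 1·(+107.5) + 1·(+495.8) + 1/2·(+213.6) + 1·(-295.2) + U
U = -287.8 − (+414.9) = -702.7 kJ/mol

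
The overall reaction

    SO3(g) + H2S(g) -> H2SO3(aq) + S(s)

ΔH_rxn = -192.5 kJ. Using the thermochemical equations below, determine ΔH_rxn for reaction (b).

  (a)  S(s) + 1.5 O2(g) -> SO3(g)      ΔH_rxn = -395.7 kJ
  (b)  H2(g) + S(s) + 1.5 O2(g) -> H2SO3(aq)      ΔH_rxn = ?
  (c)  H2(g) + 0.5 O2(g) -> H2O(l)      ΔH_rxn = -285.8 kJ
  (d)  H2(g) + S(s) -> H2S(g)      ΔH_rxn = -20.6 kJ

ΔH_rxn = -608.8 kJ

(a) reversed: +395.7 kJ
(b) as written: contributes x
(c): not needed.
(d) reversed: +20.6 kJ
-192.5 = (+395.7) + (+20.6) + x
x = (-192.5 − (+416.3)) / (1) = -608.8 kJ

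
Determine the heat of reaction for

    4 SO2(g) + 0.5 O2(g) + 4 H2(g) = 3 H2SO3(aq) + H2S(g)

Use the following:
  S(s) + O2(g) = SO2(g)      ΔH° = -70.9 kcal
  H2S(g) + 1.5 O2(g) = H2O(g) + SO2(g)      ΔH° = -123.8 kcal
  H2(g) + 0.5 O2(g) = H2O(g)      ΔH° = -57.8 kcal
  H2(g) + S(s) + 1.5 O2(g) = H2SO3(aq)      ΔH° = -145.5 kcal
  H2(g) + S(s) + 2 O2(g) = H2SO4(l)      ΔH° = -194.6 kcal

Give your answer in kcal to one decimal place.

ΔH° = -157.8 kcal

equation 1 reversed and × 3: (-3)·(-70.9) = +212.7 kcal
equation 2 reversed (reverse to put H2S(g) on the product side): +123.8 kcal
equation 3 as written: -57.8 kcal
equation 4 × 3 (scale by 3 for the 3 H2SO3(aq)): (3)·(-145.5) = -436.5 kcal
equation 5: not needed (H2SO4(l) appears nowhere else).
Summing the manipulated equations, ΔH° = (+212.7) + (+123.8) + (-57.8) + (-436.5) = -157.8 kcal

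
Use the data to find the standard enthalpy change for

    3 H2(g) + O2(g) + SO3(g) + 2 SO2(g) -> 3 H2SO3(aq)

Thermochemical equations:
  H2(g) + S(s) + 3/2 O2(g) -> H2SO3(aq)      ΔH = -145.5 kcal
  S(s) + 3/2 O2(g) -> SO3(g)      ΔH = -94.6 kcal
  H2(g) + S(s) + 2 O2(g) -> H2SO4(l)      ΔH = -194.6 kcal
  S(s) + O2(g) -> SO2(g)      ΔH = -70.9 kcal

equation 1 × 3: (3)·(-145.5) = -436.5 kcal
equation 2 reversed: +94.6 kcal
equation 3: not needed.
equation 4 reversed and × 2: (-2)·(-70.9) = +141.8 kcal
By Hess's law, ΔH = (3)·(-145.5) + (-1)·(-94.6) + (-2)·(-70.9) = -200.1 kcal

ΔH = -200.1 kcal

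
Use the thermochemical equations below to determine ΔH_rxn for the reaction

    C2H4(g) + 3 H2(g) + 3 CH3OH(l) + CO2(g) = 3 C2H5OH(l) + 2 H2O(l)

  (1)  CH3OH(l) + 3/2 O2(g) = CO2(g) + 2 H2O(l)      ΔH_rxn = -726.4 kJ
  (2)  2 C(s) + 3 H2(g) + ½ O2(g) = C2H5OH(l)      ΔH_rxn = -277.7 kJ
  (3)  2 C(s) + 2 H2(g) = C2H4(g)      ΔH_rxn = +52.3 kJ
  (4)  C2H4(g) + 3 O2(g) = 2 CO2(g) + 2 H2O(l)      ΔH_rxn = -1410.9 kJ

(1) × 3 (×3 to match 3 CH3OH(l) in the target): (3)·(-726.4) = -2179.2 kJ
(2) × 3 (scale by 3 for the 3 C2H5OH(l)): (3)·(-277.7) = -833.1 kJ
(3) reversed and × 3: (-3)·(+52.3) = -156.9 kJ
(4) reversed and × 2: (-2)·(-1410.9) = +2821.8 kJ
ΔH_rxn = (-2179.2) + (-833.1) + (-156.9) + (+2821.8) = -347.4 kJ

ΔH_rxn = -347.4 kJ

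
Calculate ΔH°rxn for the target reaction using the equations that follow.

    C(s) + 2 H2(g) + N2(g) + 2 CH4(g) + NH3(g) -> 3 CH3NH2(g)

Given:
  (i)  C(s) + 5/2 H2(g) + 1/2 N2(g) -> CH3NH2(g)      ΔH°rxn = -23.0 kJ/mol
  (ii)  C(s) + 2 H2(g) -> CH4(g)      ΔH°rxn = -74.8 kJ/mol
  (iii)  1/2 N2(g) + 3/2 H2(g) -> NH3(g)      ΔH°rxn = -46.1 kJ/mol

ΔH°rxn = 126.7 kJ/mol

(i) × 3: (3)·(-23.0) = -69.0 kJ/mol
(ii) reversed and × 2: (-2)·(-74.8) = +149.6 kJ/mol
(iii) reversed: +46.1 kJ/mol
ΔH°rxn = (3)·(-23.0) + (-2)·(-74.8) + (-1)·(-46.1) = 126.7 kJ/mol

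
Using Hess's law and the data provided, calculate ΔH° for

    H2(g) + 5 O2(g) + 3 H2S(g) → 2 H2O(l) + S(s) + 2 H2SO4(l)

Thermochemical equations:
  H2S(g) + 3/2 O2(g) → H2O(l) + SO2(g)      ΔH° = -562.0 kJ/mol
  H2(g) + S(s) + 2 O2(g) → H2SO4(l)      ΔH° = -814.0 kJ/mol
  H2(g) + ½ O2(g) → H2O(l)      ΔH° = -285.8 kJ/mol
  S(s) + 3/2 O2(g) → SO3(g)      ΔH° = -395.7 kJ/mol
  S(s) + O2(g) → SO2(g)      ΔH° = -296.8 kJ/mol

ΔH° = -2137.8 kJ/mol

equation 1 × 3 (×3 to match 3 H2S(g) in the target): (3)·(-562.0) = -1686.0 kJ/mol
equation 2 × 2 (×2 to match 2 H2SO4(l) in the target): (2)·(-814.0) = -1628.0 kJ/mol
equation 3 reversed: +285.8 kJ/mol
equation 4: not needed (SO3(g) appears nowhere else).
equation 5 reversed and × 3: (-3)·(-296.8) = +890.4 kJ/mol
ΔH° = (-1686.0) + (-1628.0) + (+285.8) + (+890.4) = -2137.8 kJ/mol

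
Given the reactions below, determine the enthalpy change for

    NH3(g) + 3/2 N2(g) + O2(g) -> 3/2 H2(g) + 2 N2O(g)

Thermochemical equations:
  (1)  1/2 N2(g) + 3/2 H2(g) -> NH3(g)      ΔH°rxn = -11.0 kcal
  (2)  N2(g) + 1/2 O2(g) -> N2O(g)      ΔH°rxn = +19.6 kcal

ΔH°rxn = 50.2 kcal

(1) reversed: +11.0 kcal
(2) × 2: (2)·(+19.6) = +39.2 kcal
ΔH°rxn = (-1)·(-11.0) + (2)·(+19.6) = 50.2 kcal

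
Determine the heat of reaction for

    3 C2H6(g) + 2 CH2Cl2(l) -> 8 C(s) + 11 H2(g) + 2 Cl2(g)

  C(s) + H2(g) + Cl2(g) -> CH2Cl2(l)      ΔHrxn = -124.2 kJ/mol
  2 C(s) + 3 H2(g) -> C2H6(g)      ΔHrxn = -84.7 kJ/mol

equation 1 reversed and × 2: (-2)·(-124.2) = +248.4 kJ/mol
equation 2 reversed and × 3: (-3)·(-84.7) = +254.1 kJ/mol
Combining the equations, ΔHrxn = (+248.4) + (+254.1) = 502.5 kJ/mol

ΔHrxn = 502.5 kJ/mol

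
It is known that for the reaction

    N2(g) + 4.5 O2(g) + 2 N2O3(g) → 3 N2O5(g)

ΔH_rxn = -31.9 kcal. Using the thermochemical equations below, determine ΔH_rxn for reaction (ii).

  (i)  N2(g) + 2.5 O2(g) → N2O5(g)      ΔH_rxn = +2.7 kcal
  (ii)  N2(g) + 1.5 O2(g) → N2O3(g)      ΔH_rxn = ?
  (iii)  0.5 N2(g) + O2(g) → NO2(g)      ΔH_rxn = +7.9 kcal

ΔH_rxn = 20.0 kcal

(i) × 3 (×3 to match 3 N2O5(g) in the target): (3)·(+2.7) = +8.1 kcal
(ii) reversed and × 2 (N2O3(g) must end up as a reactant; scale by 2 for the 2 N2O3(g)): contributes −2·x
(iii): not needed (NO2(g) appears nowhere else).
-31.9 = (+8.1) − 2·x
x = (-31.9 − (+8.1)) / (-2) = 20.0 kcal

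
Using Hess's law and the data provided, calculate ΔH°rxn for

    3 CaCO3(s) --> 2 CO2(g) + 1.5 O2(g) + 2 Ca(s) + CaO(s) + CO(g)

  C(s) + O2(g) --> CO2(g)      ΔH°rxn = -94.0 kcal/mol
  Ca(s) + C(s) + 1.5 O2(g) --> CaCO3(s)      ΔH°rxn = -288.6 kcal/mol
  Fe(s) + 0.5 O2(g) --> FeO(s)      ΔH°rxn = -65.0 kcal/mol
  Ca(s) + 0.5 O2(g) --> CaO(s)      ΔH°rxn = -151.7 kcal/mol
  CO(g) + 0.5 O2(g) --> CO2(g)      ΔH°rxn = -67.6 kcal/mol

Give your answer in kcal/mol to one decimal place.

equation 1 × 3: (3)·(-94.0) = -282.0 kcal/mol
equation 2 reversed and × 3 (reverse to put CaCO3(s) on the reactant side; scale by 3 for the 3 CaCO3(s)): (-3)·(-288.6) = +865.8 kcal/mol
equation 3: not needed (Fe(s) appears nowhere else).
equation 4 as written (CaO(s) already on the product side): -151.7 kcal/mol
equation 5 reversed (CO(g) must end up as a product): +67.6 kcal/mol
Since enthalpy is a state function, ΔH°rxn = (-282.0) + (+865.8) + (-151.7) + (+67.6) = 499.7 kcal/mol

ΔH°rxn = 499.7 kcal/mol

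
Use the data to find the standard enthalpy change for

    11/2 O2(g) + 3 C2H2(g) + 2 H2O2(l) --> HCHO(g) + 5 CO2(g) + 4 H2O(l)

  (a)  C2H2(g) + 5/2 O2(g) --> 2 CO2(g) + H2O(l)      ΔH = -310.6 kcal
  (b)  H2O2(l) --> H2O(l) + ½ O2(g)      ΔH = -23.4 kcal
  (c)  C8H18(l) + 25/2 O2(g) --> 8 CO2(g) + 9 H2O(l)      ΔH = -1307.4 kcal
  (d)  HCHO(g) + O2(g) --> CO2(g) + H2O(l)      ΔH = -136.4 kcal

(a) × 3 (×3 to match 3 C2H2(g) in the target): (3)·(-310.6) = -931.8 kcal
(b) × 2 (×2 to match 2 H2O2(l) in the target): (2)·(-23.4) = -46.8 kcal
(c): not needed (C8H18(l) appears nowhere else).
(d) reversed (HCHO(g) must end up as a product): +136.4 kcal
By Hess's law, ΔH = (3)·(-310.6) + (2)·(-23.4) + (-1)·(-136.4) = -842.2 kcal

ΔH = -842.2 kcal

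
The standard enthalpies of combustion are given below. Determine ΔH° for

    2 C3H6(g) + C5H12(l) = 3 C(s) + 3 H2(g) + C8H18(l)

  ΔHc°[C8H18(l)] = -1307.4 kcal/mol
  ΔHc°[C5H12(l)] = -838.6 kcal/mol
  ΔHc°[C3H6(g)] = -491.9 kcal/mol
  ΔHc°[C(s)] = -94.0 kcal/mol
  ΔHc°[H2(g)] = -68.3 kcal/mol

ΔH° = -28.1 kcal/mol

Using ΔH = Σ nΔHc°(reactants) − Σ nΔHc°(products):
= [2·(-491.9) + 1·(-838.6)] − [3·(-94.0) + 3·(-68.3) + 1·(-1307.4)]
= -28.1 kcal/mol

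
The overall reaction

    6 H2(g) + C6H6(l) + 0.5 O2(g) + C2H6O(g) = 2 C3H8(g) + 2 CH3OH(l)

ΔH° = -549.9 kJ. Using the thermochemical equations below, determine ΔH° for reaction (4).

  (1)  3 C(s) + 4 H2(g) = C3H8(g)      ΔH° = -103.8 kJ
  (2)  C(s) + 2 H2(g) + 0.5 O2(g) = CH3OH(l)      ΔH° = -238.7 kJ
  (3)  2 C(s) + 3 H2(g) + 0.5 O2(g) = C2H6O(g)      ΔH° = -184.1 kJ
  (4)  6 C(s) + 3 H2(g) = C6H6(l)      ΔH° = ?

(1) × 2 (×2 to match 2 C3H8(g) in the target): (2)·(-103.8) = -207.6 kJ
(2) × 2 (scale by 2 for the 2 CH3OH(l)): (2)·(-238.7) = -477.4 kJ
(3) reversed (C2H6O(g) must end up as a reactant): +184.1 kJ
(4) reversed (reverse to put C6H6(l) on the reactant side): contributes −x
-549.9 = (-207.6) + (-477.4) + (+184.1) − x
x = (-549.9 − (-500.9)) / (-1) = 49.0 kJ

ΔH° = 49.0 kJ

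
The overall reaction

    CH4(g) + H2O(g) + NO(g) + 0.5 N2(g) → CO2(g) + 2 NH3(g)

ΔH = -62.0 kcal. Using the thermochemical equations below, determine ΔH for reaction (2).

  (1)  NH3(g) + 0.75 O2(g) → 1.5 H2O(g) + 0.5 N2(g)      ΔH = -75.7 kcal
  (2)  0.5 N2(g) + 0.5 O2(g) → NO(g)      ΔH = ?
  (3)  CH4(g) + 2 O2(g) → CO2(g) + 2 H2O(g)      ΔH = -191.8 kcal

(1) reversed and × 2 (reverse to put NH3(g) on the product side; scale by 2 for the 2 NH3(g)): (-2)·(-75.7) = +151.4 kcal
(2) reversed (reverse to put NO(g) on the reactant side): contributes −x
(3) as written (CH4(g) already on the reactant side): -191.8 kcal
-62.0 = (+151.4) + (-191.8) − x
x = (-62.0 − (-40.4)) / (-1) = 21.6 kcal

ΔH = 21.6 kcal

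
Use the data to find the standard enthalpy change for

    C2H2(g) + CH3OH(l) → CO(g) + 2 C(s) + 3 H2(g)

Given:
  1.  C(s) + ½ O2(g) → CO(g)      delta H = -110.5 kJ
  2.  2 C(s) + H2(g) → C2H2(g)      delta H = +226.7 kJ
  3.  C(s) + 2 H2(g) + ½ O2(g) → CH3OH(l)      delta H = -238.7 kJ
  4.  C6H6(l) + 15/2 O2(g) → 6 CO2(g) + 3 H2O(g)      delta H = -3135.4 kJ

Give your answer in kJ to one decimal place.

eq. 1 as written (CO(g) already on the product side): -110.5 kJ
eq. 2 reversed (reverse to put C2H2(g) on the reactant side): -226.7 kJ
eq. 3 reversed (CH3OH(l) must end up as a reactant): +238.7 kJ
eq. 4: not needed (C6H6(l) appears nowhere else).
Since enthalpy is a state function, delta H = (-110.5) + (-226.7) + (+238.7) = -98.5 kJ

delta H = -98.5 kJ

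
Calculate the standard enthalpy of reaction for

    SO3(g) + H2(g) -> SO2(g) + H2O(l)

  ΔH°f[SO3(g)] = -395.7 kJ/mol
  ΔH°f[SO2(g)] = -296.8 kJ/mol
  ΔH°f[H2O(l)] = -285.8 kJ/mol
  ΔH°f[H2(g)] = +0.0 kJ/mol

ΔHrxn = -186.9 kJ/mol

Products: 1·(-296.8) + 1·(-285.8) = -582.6
Reactants: 1·(-395.7) + 1·(+0.0) = -395.7
ΔHrxn = (-582.6) − (-395.7) = -186.9 kJ/mol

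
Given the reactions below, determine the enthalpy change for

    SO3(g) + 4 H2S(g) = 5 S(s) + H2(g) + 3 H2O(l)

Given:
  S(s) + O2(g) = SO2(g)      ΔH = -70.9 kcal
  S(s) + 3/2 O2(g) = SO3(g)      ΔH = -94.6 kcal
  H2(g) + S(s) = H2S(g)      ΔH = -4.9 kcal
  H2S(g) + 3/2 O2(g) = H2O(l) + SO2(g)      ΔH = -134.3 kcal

ΔH = -90.7 kcal

equation 1 reversed and × 3: (-3)·(-70.9) = +212.7 kcal
equation 2 reversed (reverse to put SO3(g) on the reactant side): +94.6 kcal
equation 3 reversed (H2(g) must end up as a product): +4.9 kcal
equation 4 × 3 (×3 to match 3 H2O(l) in the target): (3)·(-134.3) = -402.9 kcal
Summing the manipulated equations, ΔH = (-3)·(-70.9) + (-1)·(-94.6) + (-1)·(-4.9) + (3)·(-134.3) = -90.7 kcal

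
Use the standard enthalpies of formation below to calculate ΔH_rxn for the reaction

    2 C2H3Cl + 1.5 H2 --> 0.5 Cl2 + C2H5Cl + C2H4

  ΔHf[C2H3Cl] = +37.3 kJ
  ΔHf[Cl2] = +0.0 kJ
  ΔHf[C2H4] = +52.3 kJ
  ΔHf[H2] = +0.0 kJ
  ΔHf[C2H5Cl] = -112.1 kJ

Products: 1/2·(+0.0) + 1·(-112.1) + 1·(+52.3) = -59.8
Reactants: 2·(+37.3) + 3/2·(+0.0) = +74.6
ΔH_rxn = (-59.8) − (+74.6) = -134.4 kJ

ΔH_rxn = -134.4 kJ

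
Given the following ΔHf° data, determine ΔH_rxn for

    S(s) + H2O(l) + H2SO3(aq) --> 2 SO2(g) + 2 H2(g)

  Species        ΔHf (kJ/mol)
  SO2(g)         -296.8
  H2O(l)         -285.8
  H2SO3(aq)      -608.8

ΔH_rxn = 301.0 kJ/mol

Products: 2·(-296.8) + 2·(+0.0) = -593.6
Reactants: 1·(+0.0) + 1·(-285.8) + 1·(-608.8) = -894.6
ΔH_rxn = (-593.6) − (-894.6) = 301.0 kJ/mol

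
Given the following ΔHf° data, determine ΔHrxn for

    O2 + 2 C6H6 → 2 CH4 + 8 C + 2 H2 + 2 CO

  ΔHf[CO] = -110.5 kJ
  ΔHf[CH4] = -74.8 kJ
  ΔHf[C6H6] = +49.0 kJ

Products: 2·(-74.8) + 8·(+0.0) + 2·(+0.0) + 2·(-110.5) = -370.6
Reactants: 1·(+0.0) + 2·(+49.0) = +98.0
ΔHrxn = (-370.6) − (+98.0) = -468.6 kJ

ΔHrxn = -468.6 kJ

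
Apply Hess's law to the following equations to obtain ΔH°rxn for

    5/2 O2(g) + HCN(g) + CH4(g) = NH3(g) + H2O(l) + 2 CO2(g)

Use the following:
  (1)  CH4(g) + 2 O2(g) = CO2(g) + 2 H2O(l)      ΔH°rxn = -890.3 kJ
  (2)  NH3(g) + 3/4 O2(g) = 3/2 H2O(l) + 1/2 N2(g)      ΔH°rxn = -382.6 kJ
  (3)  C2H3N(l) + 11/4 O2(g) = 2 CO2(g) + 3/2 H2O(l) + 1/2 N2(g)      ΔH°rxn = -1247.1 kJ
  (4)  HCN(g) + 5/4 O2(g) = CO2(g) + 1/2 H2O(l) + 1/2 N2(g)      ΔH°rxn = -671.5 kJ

ΔH°rxn = -1179.2 kJ

(1) as written: -890.3 kJ
(2) reversed: +382.6 kJ
(3): not needed.
(4) as written: -671.5 kJ
Combining the equations, ΔH°rxn = (-890.3) + (+382.6) + (-671.5) = -1179.2 kJ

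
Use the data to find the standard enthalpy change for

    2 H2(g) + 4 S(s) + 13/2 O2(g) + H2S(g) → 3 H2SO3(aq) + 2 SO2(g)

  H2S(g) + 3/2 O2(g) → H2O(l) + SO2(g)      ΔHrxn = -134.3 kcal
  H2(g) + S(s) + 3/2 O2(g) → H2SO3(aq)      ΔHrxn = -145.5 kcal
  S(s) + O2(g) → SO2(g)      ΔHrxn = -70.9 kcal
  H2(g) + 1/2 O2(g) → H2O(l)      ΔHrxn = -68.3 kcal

equation 1 as written (H2S(g) already on the reactant side): -134.3 kcal
equation 2 × 3 (×3 to match 3 H2SO3(aq) in the target): (3)·(-145.5) = -436.5 kcal
equation 3 as written: -70.9 kcal
equation 4 reversed: +68.3 kcal
ΔHrxn = (-134.3) + (-436.5) + (-70.9) + (+68.3) = -573.4 kcal

ΔHrxn = -573.4 kcal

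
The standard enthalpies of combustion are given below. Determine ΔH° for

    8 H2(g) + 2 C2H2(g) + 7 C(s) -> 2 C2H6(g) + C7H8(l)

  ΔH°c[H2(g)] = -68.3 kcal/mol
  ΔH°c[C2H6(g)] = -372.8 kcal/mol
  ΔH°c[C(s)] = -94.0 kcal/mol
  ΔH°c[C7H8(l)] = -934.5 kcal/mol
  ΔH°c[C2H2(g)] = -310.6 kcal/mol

ΔH° = -145.5 kcal/mol

With combustion enthalpies, reactants minus products:
= [8·(-68.3) + 2·(-310.6) + 7·(-94.0)] − [2·(-372.8) + 1·(-934.5)]
= -145.5 kcal/mol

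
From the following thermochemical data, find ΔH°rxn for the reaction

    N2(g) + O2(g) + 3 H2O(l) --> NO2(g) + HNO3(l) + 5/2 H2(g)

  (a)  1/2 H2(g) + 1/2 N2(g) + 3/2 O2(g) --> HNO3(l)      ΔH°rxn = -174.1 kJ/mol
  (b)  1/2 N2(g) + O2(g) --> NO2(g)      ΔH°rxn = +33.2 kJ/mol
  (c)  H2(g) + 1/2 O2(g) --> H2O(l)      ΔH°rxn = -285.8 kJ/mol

ΔH°rxn = 716.5 kJ/mol

(a) as written: -174.1 kJ/mol
(b) as written: +33.2 kJ/mol
(c) reversed and × 3: (-3)·(-285.8) = +857.4 kJ/mol
Combining the equations, ΔH°rxn = (-174.1) + (+33.2) + (+857.4) = 716.5 kJ/mol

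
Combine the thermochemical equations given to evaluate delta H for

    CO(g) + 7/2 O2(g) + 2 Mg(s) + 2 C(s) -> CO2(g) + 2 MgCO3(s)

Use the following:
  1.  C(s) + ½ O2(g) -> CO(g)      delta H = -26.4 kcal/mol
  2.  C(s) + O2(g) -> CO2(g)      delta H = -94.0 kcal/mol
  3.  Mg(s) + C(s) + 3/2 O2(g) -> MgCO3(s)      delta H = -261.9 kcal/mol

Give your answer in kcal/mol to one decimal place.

delta H = -591.4 kcal/mol

eq. 1 reversed: +26.4 kcal/mol
eq. 2 as written: -94.0 kcal/mol
eq. 3 × 2: (2)·(-261.9) = -523.8 kcal/mol
By Hess's law, delta H = (-1)·(-26.4) + (1)·(-94.0) + (2)·(-261.9) = -591.4 kcal/mol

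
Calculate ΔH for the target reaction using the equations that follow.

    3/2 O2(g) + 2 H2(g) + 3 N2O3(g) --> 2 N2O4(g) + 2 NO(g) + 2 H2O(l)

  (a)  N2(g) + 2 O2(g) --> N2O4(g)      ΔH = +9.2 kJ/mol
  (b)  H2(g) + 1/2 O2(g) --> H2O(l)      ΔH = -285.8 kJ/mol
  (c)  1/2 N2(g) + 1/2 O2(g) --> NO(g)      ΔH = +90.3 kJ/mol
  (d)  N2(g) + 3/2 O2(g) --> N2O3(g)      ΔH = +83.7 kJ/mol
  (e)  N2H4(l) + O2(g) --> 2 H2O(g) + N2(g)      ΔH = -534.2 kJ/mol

ΔH = -623.7 kJ/mol

(a) × 2: (2)·(+9.2) = +18.4 kJ/mol
(b) × 2: (2)·(-285.8) = -571.6 kJ/mol
(c) × 2: (2)·(+90.3) = +180.6 kJ/mol
(d) reversed and × 3: (-3)·(+83.7) = -251.1 kJ/mol
(e): not needed.
ΔH = (2)·(+9.2) + (2)·(-285.8) + (2)·(+90.3) + (-3)·(+83.7) = -623.7 kJ/mol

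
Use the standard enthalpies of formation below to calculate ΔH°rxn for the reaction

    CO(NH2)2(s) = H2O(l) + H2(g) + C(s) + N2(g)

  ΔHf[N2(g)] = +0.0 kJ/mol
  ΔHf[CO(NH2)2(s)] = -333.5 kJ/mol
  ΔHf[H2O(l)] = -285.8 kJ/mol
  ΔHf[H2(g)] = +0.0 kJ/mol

ΔH°rxn = Σ nΔHf°(products) − Σ nΔHf°(reactants).
Products: 1·(-285.8) + 1·(+0.0) + 1·(+0.0) + 1·(+0.0) = -285.8
Reactants: 1·(-333.5) = -333.5
ΔH°rxn = (-285.8) − (-333.5) = 47.7 kJ/mol

ΔH°rxn = 47.7 kJ/mol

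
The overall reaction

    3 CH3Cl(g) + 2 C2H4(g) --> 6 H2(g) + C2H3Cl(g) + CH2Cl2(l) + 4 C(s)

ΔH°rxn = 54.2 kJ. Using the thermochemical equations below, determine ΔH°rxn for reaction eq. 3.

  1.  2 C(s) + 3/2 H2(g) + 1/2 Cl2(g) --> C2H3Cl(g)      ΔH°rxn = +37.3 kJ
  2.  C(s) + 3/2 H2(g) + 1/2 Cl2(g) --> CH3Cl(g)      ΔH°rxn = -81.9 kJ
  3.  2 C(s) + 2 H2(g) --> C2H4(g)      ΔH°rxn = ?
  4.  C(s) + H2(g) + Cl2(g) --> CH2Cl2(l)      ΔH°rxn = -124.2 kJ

ΔH°rxn = 52.3 kJ

eq. 1 as written (C2H3Cl(g) already on the product side): +37.3 kJ
eq. 2 reversed and × 3 (reverse to put CH3Cl(g) on the reactant side; ×3 to match 3 CH3Cl(g) in the target): (-3)·(-81.9) = +245.7 kJ
eq. 3 reversed and × 2 (C2H4(g) must end up as a reactant; ×2 to match 2 C2H4(g) in the target): contributes −2·x
eq. 4 as written (CH2Cl2(l) already on the product side): -124.2 kJ
+54.2 = (+37.3) + (+245.7) + (-124.2) − 2·x
x = (+54.2 − (+158.8)) / (-2) = 52.3 kJ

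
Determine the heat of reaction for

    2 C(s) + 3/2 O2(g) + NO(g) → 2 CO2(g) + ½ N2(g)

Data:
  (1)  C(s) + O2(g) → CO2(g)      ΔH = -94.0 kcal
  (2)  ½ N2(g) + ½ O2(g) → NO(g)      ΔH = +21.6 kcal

ΔH = -209.6 kcal

(1) × 2: (2)·(-94.0) = -188.0 kcal
(2) reversed: -21.6 kcal
By Hess's law, ΔH = (-188.0) + (-21.6) = -209.6 kcal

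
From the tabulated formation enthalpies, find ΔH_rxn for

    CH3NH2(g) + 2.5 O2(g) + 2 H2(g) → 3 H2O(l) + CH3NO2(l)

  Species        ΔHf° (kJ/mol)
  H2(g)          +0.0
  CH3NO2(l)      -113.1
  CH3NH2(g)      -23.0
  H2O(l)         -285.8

Products: 3·(-285.8) + 1·(-113.1) = -970.5
Reactants: 1·(-23.0) + 5/2·(+0.0) + 2·(+0.0) = -23.0
ΔH_rxn = (-970.5) − (-23.0) = -947.5 kJ/mol

ΔH_rxn = -947.5 kJ/mol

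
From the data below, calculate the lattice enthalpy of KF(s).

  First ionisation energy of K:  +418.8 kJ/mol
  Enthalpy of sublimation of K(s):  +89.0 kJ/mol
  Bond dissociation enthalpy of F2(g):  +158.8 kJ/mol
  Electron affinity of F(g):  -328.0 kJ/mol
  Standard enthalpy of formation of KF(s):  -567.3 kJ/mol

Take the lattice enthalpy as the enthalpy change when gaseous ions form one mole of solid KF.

ΔHf° = 1·ΔHsub + 1·(ΣIE) + 1/2·D(F2) + 1·EA + U
-567.3 = 1·(+89.0) + 1·(+418.8) + 1/2·(+158.8) + 1·(-328.0) + U
U = -567.3 − (+259.2) = -826.5 kJ/mol

U = -826.5 kJ/mol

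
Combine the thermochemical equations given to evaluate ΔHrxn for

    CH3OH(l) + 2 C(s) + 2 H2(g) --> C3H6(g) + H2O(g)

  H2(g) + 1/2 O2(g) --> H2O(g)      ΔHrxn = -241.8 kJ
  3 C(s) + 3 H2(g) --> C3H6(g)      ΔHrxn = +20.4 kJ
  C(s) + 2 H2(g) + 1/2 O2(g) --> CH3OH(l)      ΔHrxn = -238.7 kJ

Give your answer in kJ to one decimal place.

ΔHrxn = 17.3 kJ

equation 1 as written (H2O(g) already on the product side): -241.8 kJ
equation 2 as written (C3H6(g) already on the product side): +20.4 kJ
equation 3 reversed (CH3OH(l) must end up as a reactant): +238.7 kJ
Since enthalpy is a state function, ΔHrxn = (-241.8) + (+20.4) + (+238.7) = 17.3 kJ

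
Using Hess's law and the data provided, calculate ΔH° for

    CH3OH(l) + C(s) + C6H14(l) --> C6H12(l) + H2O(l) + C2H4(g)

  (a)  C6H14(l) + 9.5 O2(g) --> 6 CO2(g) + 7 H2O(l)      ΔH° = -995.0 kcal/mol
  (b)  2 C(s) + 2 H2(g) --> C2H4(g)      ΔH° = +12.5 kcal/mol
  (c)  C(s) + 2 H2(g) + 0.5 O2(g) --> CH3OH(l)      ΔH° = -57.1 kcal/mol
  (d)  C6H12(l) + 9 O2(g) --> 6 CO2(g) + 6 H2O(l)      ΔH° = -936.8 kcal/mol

(a) as written (C6H14(l) already on the reactant side): -995.0 kcal/mol
(b) as written (C2H4(g) already on the product side): +12.5 kcal/mol
(c) reversed (CH3OH(l) must end up as a reactant): +57.1 kcal/mol
(d) reversed (reverse to put C6H12(l) on the product side): +936.8 kcal/mol
Since enthalpy is a state function, ΔH° = (-995.0) + (+12.5) + (+57.1) + (+936.8) = 11.4 kcal/mol

ΔH° = 11.4 kcal/mol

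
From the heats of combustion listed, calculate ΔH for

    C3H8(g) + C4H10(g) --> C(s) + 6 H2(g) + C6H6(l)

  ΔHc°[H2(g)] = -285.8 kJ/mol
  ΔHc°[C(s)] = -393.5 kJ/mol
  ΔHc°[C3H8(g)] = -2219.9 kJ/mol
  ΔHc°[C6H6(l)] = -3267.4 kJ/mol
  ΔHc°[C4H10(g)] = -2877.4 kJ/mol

ΔH = 278.4 kJ/mol

With combustion enthalpies, reactants minus products:
= [1·(-2219.9) + 1·(-2877.4)] − [1·(-393.5) + 6·(-285.8) + 1·(-3267.4)]
= 278.4 kJ/mol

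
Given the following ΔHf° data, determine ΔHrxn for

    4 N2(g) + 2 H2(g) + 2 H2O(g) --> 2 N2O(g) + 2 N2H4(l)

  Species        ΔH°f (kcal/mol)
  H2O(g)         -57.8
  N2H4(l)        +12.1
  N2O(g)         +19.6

Products: 2·(+19.6) + 2·(+12.1) = +63.4
Reactants: 4·(+0.0) + 2·(+0.0) + 2·(-57.8) = -115.6
ΔHrxn = (+63.4) − (-115.6) = 179.0 kcal/mol

ΔHrxn = 179.0 kcal/mol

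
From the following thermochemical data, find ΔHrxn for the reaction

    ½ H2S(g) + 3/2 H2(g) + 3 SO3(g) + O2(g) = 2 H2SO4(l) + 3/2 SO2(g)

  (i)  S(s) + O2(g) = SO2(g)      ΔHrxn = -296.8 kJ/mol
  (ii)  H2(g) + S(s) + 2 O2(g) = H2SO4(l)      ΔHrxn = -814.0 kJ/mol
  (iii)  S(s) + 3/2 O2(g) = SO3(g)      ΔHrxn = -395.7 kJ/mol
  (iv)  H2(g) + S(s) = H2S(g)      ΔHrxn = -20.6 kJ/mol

ΔHrxn = -875.8 kJ/mol

(i) × 3/2: (3/2)·(-296.8) = -445.2 kJ/mol
(ii) × 2: (2)·(-814.0) = -1628.0 kJ/mol
(iii) reversed and × 3: (-3)·(-395.7) = +1187.1 kJ/mol
(iv) reversed and × 1/2: (-1/2)·(-20.6) = +10.3 kJ/mol
By Hess's law, ΔHrxn = (3/2)·(-296.8) + (2)·(-814.0) + (-3)·(-395.7) + (-1/2)·(-20.6) = -875.8 kJ/mol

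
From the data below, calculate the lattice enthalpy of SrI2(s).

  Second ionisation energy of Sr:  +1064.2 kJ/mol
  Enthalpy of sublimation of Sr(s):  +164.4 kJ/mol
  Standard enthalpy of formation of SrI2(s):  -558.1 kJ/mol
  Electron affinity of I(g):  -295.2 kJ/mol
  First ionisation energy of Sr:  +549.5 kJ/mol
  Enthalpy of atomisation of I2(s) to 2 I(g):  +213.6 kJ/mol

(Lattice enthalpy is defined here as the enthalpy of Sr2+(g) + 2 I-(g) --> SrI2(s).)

U = -1959.4 kJ/mol

ΔHf° = 1·ΔHsub + 1·(ΣIE) + 1·D(I2) + 2·EA + U
-558.1 = 1·(+164.4) + 1·(+1613.7) + 1·(+213.6) + 2·(-295.2) + U
U = -558.1 − (+1401.3) = -1959.4 kJ/mol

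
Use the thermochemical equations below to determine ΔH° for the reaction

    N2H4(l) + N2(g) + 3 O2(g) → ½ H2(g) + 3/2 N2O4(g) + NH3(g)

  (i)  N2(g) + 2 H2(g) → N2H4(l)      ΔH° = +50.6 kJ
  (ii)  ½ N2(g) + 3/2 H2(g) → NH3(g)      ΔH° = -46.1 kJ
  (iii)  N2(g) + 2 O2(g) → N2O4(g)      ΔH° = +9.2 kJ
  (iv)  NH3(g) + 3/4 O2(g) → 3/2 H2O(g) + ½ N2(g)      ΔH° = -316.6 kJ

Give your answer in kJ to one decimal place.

(i) reversed: -50.6 kJ
(ii) as written: -46.1 kJ
(iii) × 3/2: (3/2)·(+9.2) = +13.8 kJ
(iv): not needed.
By Hess's law, ΔH° = (-1)·(+50.6) + (1)·(-46.1) + (3/2)·(+9.2) = -82.9 kJ

ΔH° = -82.9 kJ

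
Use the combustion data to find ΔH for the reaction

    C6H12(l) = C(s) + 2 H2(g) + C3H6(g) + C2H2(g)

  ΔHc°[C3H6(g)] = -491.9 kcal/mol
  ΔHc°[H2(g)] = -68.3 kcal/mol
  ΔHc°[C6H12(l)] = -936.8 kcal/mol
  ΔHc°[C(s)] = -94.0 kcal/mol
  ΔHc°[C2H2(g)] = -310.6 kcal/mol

ΔH = 96.3 kcal/mol

Using ΔH = Σ nΔHc°(reactants) − Σ nΔHc°(products):
= [1·(-936.8)] − [1·(-94.0) + 2·(-68.3) + 1·(-491.9) + 1·(-310.6)]
= 96.3 kcal/mol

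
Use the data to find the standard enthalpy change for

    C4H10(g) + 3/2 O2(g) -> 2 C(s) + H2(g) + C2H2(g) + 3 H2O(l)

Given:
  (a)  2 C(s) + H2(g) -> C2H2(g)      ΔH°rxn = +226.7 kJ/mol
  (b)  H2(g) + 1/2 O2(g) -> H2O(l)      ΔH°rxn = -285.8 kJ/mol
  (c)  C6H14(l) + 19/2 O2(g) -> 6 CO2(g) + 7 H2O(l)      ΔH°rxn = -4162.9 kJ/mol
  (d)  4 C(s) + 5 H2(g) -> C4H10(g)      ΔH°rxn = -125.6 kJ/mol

ΔH°rxn = -505.1 kJ/mol

(a) as written: +226.7 kJ/mol
(b) × 3: (3)·(-285.8) = -857.4 kJ/mol
(c): not needed.
(d) reversed: +125.6 kJ/mol
Combining the equations, ΔH°rxn = (+226.7) + (-857.4) + (+125.6) = -505.1 kJ/mol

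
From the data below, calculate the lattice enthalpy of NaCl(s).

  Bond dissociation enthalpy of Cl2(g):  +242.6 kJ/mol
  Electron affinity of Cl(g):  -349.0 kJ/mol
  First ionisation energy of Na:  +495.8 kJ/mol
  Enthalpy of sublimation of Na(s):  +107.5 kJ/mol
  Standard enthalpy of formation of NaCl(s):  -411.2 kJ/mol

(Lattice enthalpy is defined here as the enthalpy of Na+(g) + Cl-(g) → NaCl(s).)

ΔHf° = 1·ΔHsub + 1·(ΣIE) + 1/2·D(Cl2) + 1·EA + U
-411.2 = 1·(+107.5) + 1·(+495.8) + 1/2·(+242.6) + 1·(-349.0) + U
U = -411.2 − (+375.6) = -786.8 kJ/mol

U = -786.8 kJ/mol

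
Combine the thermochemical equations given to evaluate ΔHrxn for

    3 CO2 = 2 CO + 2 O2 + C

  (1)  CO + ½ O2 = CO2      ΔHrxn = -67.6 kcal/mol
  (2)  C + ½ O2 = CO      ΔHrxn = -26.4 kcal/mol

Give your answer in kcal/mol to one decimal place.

ΔHrxn = 229.2 kcal/mol

(1) reversed and × 3 (CO2 must end up as a reactant; scale by 3 for the 3 CO2): (-3)·(-67.6) = +202.8 kcal/mol
(2) reversed (reverse to put C on the product side): +26.4 kcal/mol
Summing the manipulated equations, ΔHrxn = (-3)·(-67.6) + (-1)·(-26.4) = 229.2 kcal/mol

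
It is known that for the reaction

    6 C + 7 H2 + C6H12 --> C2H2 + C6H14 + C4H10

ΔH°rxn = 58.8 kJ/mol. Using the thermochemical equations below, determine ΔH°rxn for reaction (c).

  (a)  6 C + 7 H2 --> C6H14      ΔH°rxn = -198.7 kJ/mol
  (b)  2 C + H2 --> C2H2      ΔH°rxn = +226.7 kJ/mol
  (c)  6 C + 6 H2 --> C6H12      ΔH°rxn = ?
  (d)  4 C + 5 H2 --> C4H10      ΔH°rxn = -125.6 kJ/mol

(a) as written: -198.7 kJ/mol
(b) as written: +226.7 kJ/mol
(c) reversed: contributes −x
(d) as written: -125.6 kJ/mol
+58.8 = (-198.7) + (+226.7) + (-125.6) − x
x = (+58.8 − (-97.6)) / (-1) = -156.4 kJ/mol

ΔH°rxn = -156.4 kJ/mol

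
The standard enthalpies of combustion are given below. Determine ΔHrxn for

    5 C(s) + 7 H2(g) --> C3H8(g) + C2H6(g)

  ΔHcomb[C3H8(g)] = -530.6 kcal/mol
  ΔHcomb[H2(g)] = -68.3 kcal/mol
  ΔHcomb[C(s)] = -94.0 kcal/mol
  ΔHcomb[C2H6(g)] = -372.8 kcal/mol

ΔHrxn = -44.7 kcal/mol

With combustion enthalpies, reactants minus products:
= [5·(-94.0) + 7·(-68.3)] − [1·(-530.6) + 1·(-372.8)]
= -44.7 kcal/mol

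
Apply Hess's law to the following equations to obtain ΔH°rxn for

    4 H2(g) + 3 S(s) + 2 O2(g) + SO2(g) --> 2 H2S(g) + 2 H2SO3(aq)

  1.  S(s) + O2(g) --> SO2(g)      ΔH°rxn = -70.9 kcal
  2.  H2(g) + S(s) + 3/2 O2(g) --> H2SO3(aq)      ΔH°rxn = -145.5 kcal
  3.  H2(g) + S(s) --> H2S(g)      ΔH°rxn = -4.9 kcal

ΔH°rxn = -229.9 kcal

eq. 1 reversed: +70.9 kcal
eq. 2 × 2: (2)·(-145.5) = -291.0 kcal
eq. 3 × 2: (2)·(-4.9) = -9.8 kcal
ΔH°rxn = (-1)·(-70.9) + (2)·(-145.5) + (2)·(-4.9) = -229.9 kcal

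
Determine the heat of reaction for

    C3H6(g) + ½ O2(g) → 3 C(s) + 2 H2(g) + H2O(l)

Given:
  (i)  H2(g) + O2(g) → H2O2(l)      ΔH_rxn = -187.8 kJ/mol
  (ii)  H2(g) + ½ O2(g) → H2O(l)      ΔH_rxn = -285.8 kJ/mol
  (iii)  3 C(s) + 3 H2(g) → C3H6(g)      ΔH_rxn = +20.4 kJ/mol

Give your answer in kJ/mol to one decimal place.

(i): not needed.
(ii) as written: -285.8 kJ/mol
(iii) reversed: -20.4 kJ/mol
Since enthalpy is a state function, ΔH_rxn = (-285.8) + (-20.4) = -306.2 kJ/mol

ΔH_rxn = -306.2 kJ/mol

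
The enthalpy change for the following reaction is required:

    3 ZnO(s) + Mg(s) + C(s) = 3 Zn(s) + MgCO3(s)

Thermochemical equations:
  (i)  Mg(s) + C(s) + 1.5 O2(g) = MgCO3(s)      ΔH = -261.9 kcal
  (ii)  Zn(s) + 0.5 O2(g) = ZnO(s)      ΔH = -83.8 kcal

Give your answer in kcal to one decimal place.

(i) as written (MgCO3(s) already on the product side): -261.9 kcal
(ii) reversed and × 3 (reverse to put ZnO(s) on the reactant side; scale by 3 for the 3 ZnO(s)): (-3)·(-83.8) = +251.4 kcal
Since enthalpy is a state function, ΔH = (1)·(-261.9) + (-3)·(-83.8) = -10.5 kcal

ΔH = -10.5 kcal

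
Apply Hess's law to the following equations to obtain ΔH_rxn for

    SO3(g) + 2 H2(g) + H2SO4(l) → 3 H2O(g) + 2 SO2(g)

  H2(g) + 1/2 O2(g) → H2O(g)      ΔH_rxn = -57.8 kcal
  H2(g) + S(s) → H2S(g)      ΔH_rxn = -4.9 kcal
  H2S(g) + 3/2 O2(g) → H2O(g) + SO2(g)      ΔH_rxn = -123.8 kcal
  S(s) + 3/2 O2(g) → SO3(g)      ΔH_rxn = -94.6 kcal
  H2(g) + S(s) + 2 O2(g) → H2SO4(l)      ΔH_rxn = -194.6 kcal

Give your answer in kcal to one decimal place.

ΔH_rxn = -26.0 kcal

equation 1 as written: -57.8 kcal
equation 2 × 2: (2)·(-4.9) = -9.8 kcal
equation 3 × 2 (scale by 2 for the 2 SO2(g)): (2)·(-123.8) = -247.6 kcal
equation 4 reversed (SO3(g) must end up as a reactant): +94.6 kcal
equation 5 reversed (reverse to put H2SO4(l) on the reactant side): +194.6 kcal
ΔH_rxn = (1)·(-57.8) + (2)·(-4.9) + (2)·(-123.8) + (-1)·(-94.6) + (-1)·(-194.6) = -26.0 kcal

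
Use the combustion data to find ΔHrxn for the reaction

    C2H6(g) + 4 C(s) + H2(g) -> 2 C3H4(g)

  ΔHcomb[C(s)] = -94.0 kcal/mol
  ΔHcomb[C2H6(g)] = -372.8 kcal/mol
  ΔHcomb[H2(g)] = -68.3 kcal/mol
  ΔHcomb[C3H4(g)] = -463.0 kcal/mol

ΔHrxn = 108.9 kcal/mol

Using ΔH = Σ nΔHc°(reactants) − Σ nΔHc°(products):
= [1·(-372.8) + 4·(-94.0) + 1·(-68.3)] − [2·(-463.0)]
= 108.9 kcal/mol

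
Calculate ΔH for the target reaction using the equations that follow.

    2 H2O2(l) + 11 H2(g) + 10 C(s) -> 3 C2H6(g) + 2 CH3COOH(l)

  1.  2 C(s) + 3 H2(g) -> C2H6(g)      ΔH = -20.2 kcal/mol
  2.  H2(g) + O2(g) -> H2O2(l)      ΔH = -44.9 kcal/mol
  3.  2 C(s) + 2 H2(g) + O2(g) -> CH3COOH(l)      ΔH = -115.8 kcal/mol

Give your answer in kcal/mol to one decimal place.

eq. 1 × 3 (scale by 3 for the 3 C2H6(g)): (3)·(-20.2) = -60.6 kcal/mol
eq. 2 reversed and × 2 (reverse to put H2O2(l) on the reactant side; ×2 to match 2 H2O2(l) in the target): (-2)·(-44.9) = +89.8 kcal/mol
eq. 3 × 2 (scale by 2 for the 2 CH3COOH(l)): (2)·(-115.8) = -231.6 kcal/mol
Since enthalpy is a state function, ΔH = (3)·(-20.2) + (-2)·(-44.9) + (2)·(-115.8) = -202.4 kcal/mol

ΔH = -202.4 kcal/mol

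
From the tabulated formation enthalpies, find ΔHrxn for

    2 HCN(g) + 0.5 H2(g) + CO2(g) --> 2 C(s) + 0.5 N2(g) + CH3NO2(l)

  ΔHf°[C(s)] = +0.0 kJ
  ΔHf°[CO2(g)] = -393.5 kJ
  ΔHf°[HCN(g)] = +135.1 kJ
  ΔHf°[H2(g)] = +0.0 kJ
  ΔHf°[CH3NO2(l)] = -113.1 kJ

Products: 2·(+0.0) + 1/2·(+0.0) + 1·(-113.1) = -113.1
Reactants: 2·(+135.1) + 1/2·(+0.0) + 1·(-393.5) = -123.3
ΔHrxn = (-113.1) − (-123.3) = 10.2 kJ

ΔHrxn = 10.2 kJ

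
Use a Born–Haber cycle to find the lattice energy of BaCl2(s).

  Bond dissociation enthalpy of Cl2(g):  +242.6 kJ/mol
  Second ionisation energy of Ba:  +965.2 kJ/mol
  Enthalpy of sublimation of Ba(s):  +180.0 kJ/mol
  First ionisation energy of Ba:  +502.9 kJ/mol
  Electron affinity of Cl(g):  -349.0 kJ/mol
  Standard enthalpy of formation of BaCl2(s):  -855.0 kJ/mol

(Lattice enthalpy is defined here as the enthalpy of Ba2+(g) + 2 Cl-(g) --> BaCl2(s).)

ΔHf° = 1·ΔHsub + 1·(ΣIE) + 1·D(Cl2) + 2·EA + U
-855.0 = 1·(+180.0) + 1·(+1468.1) + 1·(+242.6) + 2·(-349.0) + U
U = -855.0 − (+1192.7) = -2047.7 kJ/mol

U = -2047.7 kJ/mol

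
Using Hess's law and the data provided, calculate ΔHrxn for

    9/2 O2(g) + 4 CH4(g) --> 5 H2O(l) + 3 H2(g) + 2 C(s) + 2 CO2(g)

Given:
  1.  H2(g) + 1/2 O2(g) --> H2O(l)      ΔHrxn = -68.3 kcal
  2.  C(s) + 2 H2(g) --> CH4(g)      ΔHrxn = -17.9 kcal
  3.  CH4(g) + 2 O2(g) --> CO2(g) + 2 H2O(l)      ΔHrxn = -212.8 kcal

ΔHrxn = -458.1 kcal

eq. 1 as written: -68.3 kcal
eq. 2 reversed and × 2: (-2)·(-17.9) = +35.8 kcal
eq. 3 × 2: (2)·(-212.8) = -425.6 kcal
Combining the equations, ΔHrxn = (1)·(-68.3) + (-2)·(-17.9) + (2)·(-212.8) = -458.1 kcal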